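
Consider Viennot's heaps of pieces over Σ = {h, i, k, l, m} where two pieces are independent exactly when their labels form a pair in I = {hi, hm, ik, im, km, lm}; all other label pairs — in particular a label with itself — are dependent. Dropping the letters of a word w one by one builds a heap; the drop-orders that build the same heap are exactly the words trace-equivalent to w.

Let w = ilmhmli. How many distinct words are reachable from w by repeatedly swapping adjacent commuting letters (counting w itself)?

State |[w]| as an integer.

21

0(i) covers ∅
1(l) covers 0:i
2(m) covers ∅
3(h) covers 1:l
4(m) covers 2:m
5(l) covers 3:h
6(i) covers 5:l
floor of heap: 0:i, 2:m
completions by unplaced set U, small U first (add the entries for U minus each lowest piece of U):
  |U|=1: {4}:1  {6}:1
  |U|=2: {2,4}:1  {4,6}:2  {5,6}:1
  |U|=3: {2,4,6}:3  {3,5,6}:1  {4,5,6}:3
  |U|=4: {1,3,5,6}:1  {2,4,5,6}:6  {3,4,5,6}:4
  |U|=5: {0,1,3,5,6}:1  {1,3,4,5,6}:5  {2,3,4,5,6}:10
  start at 0(i): 15
  start at 2(m): 6
sum over floor = 21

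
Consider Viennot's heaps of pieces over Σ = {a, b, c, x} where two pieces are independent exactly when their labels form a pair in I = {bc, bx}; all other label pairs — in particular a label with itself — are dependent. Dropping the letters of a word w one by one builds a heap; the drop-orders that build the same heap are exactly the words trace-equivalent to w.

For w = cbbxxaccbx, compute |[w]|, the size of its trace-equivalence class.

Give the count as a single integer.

drop 0:c onto floor
drop 1:b onto floor
drop 2:b onto {1:b}
drop 3:x onto {0:c}
drop 4:x onto {3:x}
drop 5:a onto {2:b, 4:x}
drop 6:c onto {5:a}
drop 7:c onto {6:c}
drop 8:b onto {5:a}
drop 9:x onto {7:c}
ground layer = {0:c, 1:b}
drop-orders for the pieces not yet dropped (sum over which currently-grounded one goes next):
  1 to go: {8} 1  {9} 1
  2 to go: {7,9} 1  {8,9} 2
  3 to go: {6,7,9} 1  {7,8,9} 3
  4 to go: {6,7,8,9} 4
  5 to go: {5,6,7,8,9} 4
  6 to go: {2,5,6,7,8,9} 4  {4,5,6,7,8,9} 4
  7 to go: {1,2,5,6,7,8,9} 4  {2,4,5,6,7,8,9} 8  {3,4,5,6,7,8,9} 4
  8 to go: {0,3,4,5,6,7,8,9} 4  {1,2,4,5,6,7,8,9} 12  {2,3,4,5,6,7,8,9} 12
  if 0:c drops first: 24 orders
  if 1:b drops first: 16 orders
heap linearizations: 40

40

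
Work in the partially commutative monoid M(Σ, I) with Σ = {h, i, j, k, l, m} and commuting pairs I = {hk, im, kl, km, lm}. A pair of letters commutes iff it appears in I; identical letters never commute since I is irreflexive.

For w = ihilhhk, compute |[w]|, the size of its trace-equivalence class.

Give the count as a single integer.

4

0(i) covers ∅
1(h) covers 0:i
2(i) covers 1:h
3(l) covers 2:i
4(h) covers 3:l
5(h) covers 4:h
6(k) covers 2:i
floor of heap: 0:i
completions by unplaced set U, small U first (add the entries for U minus each lowest piece of U):
  |U|=1: {5}:1  {6}:1
  |U|=2: {4,5}:1  {5,6}:2
  |U|=3: {3,4,5}:1  {4,5,6}:3
  |U|=4: {3,4,5,6}:4
  |U|=5: {2,3,4,5,6}:4
  start at 0(i): 4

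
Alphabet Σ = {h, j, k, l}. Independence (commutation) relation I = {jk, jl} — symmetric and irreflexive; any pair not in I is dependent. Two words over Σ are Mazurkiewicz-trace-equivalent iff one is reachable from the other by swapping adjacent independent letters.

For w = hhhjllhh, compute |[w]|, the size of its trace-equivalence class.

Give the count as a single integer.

piece 0:h — minimal
piece 1:h rests on {0:h}
piece 2:h rests on {1:h}
piece 3:j rests on {2:h}
piece 4:l rests on {2:h}
piece 5:l rests on {4:l}
piece 6:h rests on {3:j, 5:l}
piece 7:h rests on {6:h}
minimal pieces: {0:h}
ways to finish when only these pieces remain (= sum over removing one remaining piece with nothing left below it):
  1 left: {7}→1
  2 left: {6,7}→1
  3 left: {3,6,7}→1  {5,6,7}→1
  4 left: {3,5,6,7}→2  {4,5,6,7}→1
  5 left: {3,4,5,6,7}→3
  6 left: {2,3,4,5,6,7}→3
  placing 0:h first → 3 extensions

3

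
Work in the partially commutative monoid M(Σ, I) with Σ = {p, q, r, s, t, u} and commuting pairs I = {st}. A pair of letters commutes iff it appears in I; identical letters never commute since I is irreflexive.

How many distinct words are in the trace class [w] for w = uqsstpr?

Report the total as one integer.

3

piece 0:u — minimal
piece 1:q rests on {0:u}
piece 2:s rests on {1:q}
piece 3:s rests on {2:s}
piece 4:t rests on {1:q}
piece 5:p rests on {3:s, 4:t}
piece 6:r rests on {5:p}
minimal pieces: {0:u}
ways to finish when only these pieces remain (= sum over removing one remaining piece with nothing left below it):
  1 left: {6}→1
  2 left: {5,6}→1
  3 left: {3,5,6}→1  {4,5,6}→1
  4 left: {2,3,5,6}→1  {3,4,5,6}→2
  5 left: {2,3,4,5,6}→3
  placing 0:u first → 3 extensions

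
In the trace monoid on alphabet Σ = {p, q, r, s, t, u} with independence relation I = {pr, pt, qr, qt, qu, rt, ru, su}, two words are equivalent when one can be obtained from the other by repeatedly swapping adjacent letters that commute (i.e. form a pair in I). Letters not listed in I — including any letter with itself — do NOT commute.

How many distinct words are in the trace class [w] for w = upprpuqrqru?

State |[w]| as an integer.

990

#0=u has no predecessor
#1=p depends on [0:u]
#2=p depends on [1:p]
#3=r has no predecessor
#4=p depends on [2:p]
#5=u depends on [4:p]
#6=q depends on [4:p]
#7=r depends on [3:r]
#8=q depends on [6:q]
#9=r depends on [7:r]
#10=u depends on [5:u]
sources: [0:u, 3:r]
N(rest) = Σ N(rest − s) over sources s of rest; N(one piece) = 1:
  size 1 → [8]=1  [9]=1  [10]=1
  size 2 → [5,10]=1  [6,8]=1  [7,9]=1  [8,9]=2  [8,10]=2  [9,10]=2
  size 3 → [3,7,9]=1  [5,8,10]=3  [5,9,10]=3  [6,8,9]=3  [6,8,10]=3  [7,8,9]=3  [7,9,10]=3  [8,9,10]=6
  size 4 → [3,7,8,9]=4  [3,7,9,10]=4  [5,6,8,10]=6  [5,7,9,10]=6  [5,8,9,10]=12  [6,7,8,9]=6  [6,8,9,10]=12  [7,8,9,10]=12
  size 5 → [3,5,7,9,10]=10  [3,6,7,8,9]=10  [3,7,8,9,10]=20  [4,5,6,8,10]=6  [5,6,8,9,10]=30  [5,7,8,9,10]=30  [6,7,8,9,10]=30
  size 6 → [2,4,5,6,8,10]=6  [3,5,7,8,9,10]=60  [3,6,7,8,9,10]=60  [4,5,6,8,9,10]=36  [5,6,7,8,9,10]=90
  size 7 → [1,2,4,5,6,8,10]=6  [2,4,5,6,8,9,10]=42  [3,5,6,7,8,9,10]=210  [4,5,6,7,8,9,10]=126
  size 8 → [0,1,2,4,5,6,8,10]=6  [1,2,4,5,6,8,9,10]=48  [2,4,5,6,7,8,9,10]=168  [3,4,5,6,7,8,9,10]=336
  size 9 → [0,1,2,4,5,6,8,9,10]=54  [1,2,4,5,6,7,8,9,10]=216  [2,3,4,5,6,7,8,9,10]=504
  first=0(u) contributes 720
  first=3(r) contributes 270
|[w]| = 990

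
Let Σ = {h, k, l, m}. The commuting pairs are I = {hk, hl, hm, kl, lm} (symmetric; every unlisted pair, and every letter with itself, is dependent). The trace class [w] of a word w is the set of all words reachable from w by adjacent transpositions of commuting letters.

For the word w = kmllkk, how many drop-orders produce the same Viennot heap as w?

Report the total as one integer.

15

#0=k has no predecessor
#1=m depends on [0:k]
#2=l has no predecessor
#3=l depends on [2:l]
#4=k depends on [1:m]
#5=k depends on [4:k]
sources: [0:k, 2:l]
N(rest) = Σ N(rest − s) over sources s of rest; N(one piece) = 1:
  size 1 → [3]=1  [5]=1
  size 2 → [2,3]=1  [3,5]=2  [4,5]=1
  size 3 → [1,4,5]=1  [2,3,5]=3  [3,4,5]=3
  size 4 → [0,1,4,5]=1  [1,3,4,5]=4  [2,3,4,5]=6
  first=0(k) contributes 10
  first=2(l) contributes 5
|[w]| = 15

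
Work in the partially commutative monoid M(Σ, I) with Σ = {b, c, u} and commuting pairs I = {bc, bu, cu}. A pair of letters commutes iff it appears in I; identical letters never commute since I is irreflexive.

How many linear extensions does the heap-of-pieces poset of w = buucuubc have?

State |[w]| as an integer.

#0=b has no predecessor
#1=u has no predecessor
#2=u depends on [1:u]
#3=c has no predecessor
#4=u depends on [2:u]
#5=u depends on [4:u]
#6=b depends on [0:b]
#7=c depends on [3:c]
sources: [0:b, 1:u, 3:c]
N(rest) = Σ N(rest − s) over sources s of rest; N(one piece) = 1:
  size 1 → [5]=1  [6]=1  [7]=1
  size 2 → [0,6]=1  [3,7]=1  [4,5]=1  [5,6]=2  [5,7]=2  [6,7]=2
  size 3 → [0,5,6]=3  [0,6,7]=3  [2,4,5]=1  [3,5,7]=3  [3,6,7]=3  [4,5,6]=3  [4,5,7]=3  [5,6,7]=6
  size 4 → [0,3,6,7]=6  [0,4,5,6]=6  [0,5,6,7]=12  [1,2,4,5]=1  [2,4,5,6]=4  [2,4,5,7]=4  [3,4,5,7]=6  [3,5,6,7]=12  [4,5,6,7]=12
  size 5 → [0,2,4,5,6]=10  [0,3,5,6,7]=30  [0,4,5,6,7]=30  [1,2,4,5,6]=5  [1,2,4,5,7]=5  [2,3,4,5,7]=10  [2,4,5,6,7]=20  [3,4,5,6,7]=30
  size 6 → [0,1,2,4,5,6]=15  [0,2,4,5,6,7]=60  [0,3,4,5,6,7]=90  [1,2,3,4,5,7]=15  [1,2,4,5,6,7]=30  [2,3,4,5,6,7]=60
  first=0(b) contributes 105
  first=1(u) contributes 210
  first=3(c) contributes 105
|[w]| = 420

420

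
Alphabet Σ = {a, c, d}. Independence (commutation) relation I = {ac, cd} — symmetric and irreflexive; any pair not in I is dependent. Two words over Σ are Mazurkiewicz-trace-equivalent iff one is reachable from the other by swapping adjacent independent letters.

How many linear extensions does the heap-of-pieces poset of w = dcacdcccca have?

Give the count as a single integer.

#0=d has no predecessor
#1=c has no predecessor
#2=a depends on [0:d]
#3=c depends on [1:c]
#4=d depends on [2:a]
#5=c depends on [3:c]
#6=c depends on [5:c]
#7=c depends on [6:c]
#8=c depends on [7:c]
#9=a depends on [4:d]
sources: [0:d, 1:c]
N(rest) = Σ N(rest − s) over sources s of rest; N(one piece) = 1:
  size 1 → [8]=1  [9]=1
  size 2 → [4,9]=1  [7,8]=1  [8,9]=2
  size 3 → [2,4,9]=1  [4,8,9]=3  [6,7,8]=1  [7,8,9]=3
  size 4 → [0,2,4,9]=1  [2,4,8,9]=4  [4,7,8,9]=6  [5,6,7,8]=1  [6,7,8,9]=4
  size 5 → [0,2,4,8,9]=5  [2,4,7,8,9]=10  [3,5,6,7,8]=1  [4,6,7,8,9]=10  [5,6,7,8,9]=5
  size 6 → [0,2,4,7,8,9]=15  [1,3,5,6,7,8]=1  [2,4,6,7,8,9]=20  [3,5,6,7,8,9]=6  [4,5,6,7,8,9]=15
  size 7 → [0,2,4,6,7,8,9]=35  [1,3,5,6,7,8,9]=7  [2,4,5,6,7,8,9]=35  [3,4,5,6,7,8,9]=21
  size 8 → [0,2,4,5,6,7,8,9]=70  [1,3,4,5,6,7,8,9]=28  [2,3,4,5,6,7,8,9]=56
  first=0(d) contributes 84
  first=1(c) contributes 126
|[w]| = 210

210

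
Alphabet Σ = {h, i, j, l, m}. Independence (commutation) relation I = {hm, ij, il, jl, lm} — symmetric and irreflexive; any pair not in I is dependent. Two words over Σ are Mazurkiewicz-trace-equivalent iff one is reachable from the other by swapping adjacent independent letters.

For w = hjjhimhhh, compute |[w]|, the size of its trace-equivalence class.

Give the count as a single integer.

4

drop 0:h onto floor
drop 1:j onto {0:h}
drop 2:j onto {1:j}
drop 3:h onto {2:j}
drop 4:i onto {3:h}
drop 5:m onto {4:i}
drop 6:h onto {4:i}
drop 7:h onto {6:h}
drop 8:h onto {7:h}
ground layer = {0:h}
drop-orders for the pieces not yet dropped (sum over which currently-grounded one goes next):
  1 to go: {5} 1  {8} 1
  2 to go: {5,8} 2  {7,8} 1
  3 to go: {5,7,8} 3  {6,7,8} 1
  4 to go: {5,6,7,8} 4
  5 to go: {4,5,6,7,8} 4
  6 to go: {3,4,5,6,7,8} 4
  7 to go: {2,3,4,5,6,7,8} 4
  if 0:h drops first: 4 orders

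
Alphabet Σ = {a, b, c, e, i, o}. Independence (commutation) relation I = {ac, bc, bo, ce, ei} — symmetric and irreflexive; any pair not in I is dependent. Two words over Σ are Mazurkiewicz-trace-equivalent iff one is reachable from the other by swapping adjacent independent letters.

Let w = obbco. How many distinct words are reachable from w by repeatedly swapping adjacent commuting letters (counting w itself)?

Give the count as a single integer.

10

piece 0:o — minimal
piece 1:b — minimal
piece 2:b rests on {1:b}
piece 3:c rests on {0:o}
piece 4:o rests on {3:c}
minimal pieces: {0:o, 1:b}
ways to finish when only these pieces remain (= sum over removing one remaining piece with nothing left below it):
  1 left: {2}→1  {4}→1
  2 left: {1,2}→1  {2,4}→2  {3,4}→1
  3 left: {0,3,4}→1  {1,2,4}→3  {2,3,4}→3
  placing 0:o first → 6 extensions
  placing 1:b first → 4 extensions
total linear extensions = 10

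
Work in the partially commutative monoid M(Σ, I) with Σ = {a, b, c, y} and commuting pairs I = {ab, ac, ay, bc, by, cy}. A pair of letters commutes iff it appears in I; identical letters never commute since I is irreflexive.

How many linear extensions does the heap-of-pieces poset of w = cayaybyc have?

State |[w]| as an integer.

piece 0:c — minimal
piece 1:a — minimal
piece 2:y — minimal
piece 3:a rests on {1:a}
piece 4:y rests on {2:y}
piece 5:b — minimal
piece 6:y rests on {4:y}
piece 7:c rests on {0:c}
minimal pieces: {0:c, 1:a, 2:y, 5:b}
ways to finish when only these pieces remain (= sum over removing one remaining piece with nothing left below it):
  1 left: {3}→1  {5}→1  {6}→1  {7}→1
  2 left: {0,7}→1  {1,3}→1  {3,5}→2  {3,6}→2  {3,7}→2  {4,6}→1  {5,6}→2  {5,7}→2  {6,7}→2
  3 left: {0,3,7}→3  {0,5,7}→3  {0,6,7}→3  {1,3,5}→3  {1,3,6}→3  {1,3,7}→3  {2,4,6}→1  {3,4,6}→3  {3,5,6}→6  {3,5,7}→6  {3,6,7}→6  {4,5,6}→3  {4,6,7}→3  {5,6,7}→6
  4 left: {0,1,3,7}→6  {0,3,5,7}→12  {0,3,6,7}→12  {0,4,6,7}→6  {0,5,6,7}→12  {1,3,4,6}→6  {1,3,5,6}→12  {1,3,5,7}→12  {1,3,6,7}→12  {2,3,4,6}→4  {2,4,5,6}→4  {2,4,6,7}→4  {3,4,5,6}→12  {3,4,6,7}→12  {3,5,6,7}→24  {4,5,6,7}→12
  5 left: {0,1,3,5,7}→30  {0,1,3,6,7}→30  {0,2,4,6,7}→10  {0,3,4,6,7}→30  {0,3,5,6,7}→60  {0,4,5,6,7}→30  {1,2,3,4,6}→10  {1,3,4,5,6}→30  {1,3,4,6,7}→30  {1,3,5,6,7}→60  {2,3,4,5,6}→20  {2,3,4,6,7}→20  {2,4,5,6,7}→20  {3,4,5,6,7}→60
  6 left: {0,1,3,4,6,7}→90  {0,1,3,5,6,7}→180  {0,2,3,4,6,7}→60  {0,2,4,5,6,7}→60  {0,3,4,5,6,7}→180  {1,2,3,4,5,6}→60  {1,2,3,4,6,7}→60  {1,3,4,5,6,7}→180  {2,3,4,5,6,7}→120
  placing 0:c first → 420 extensions
  placing 1:a first → 420 extensions
  placing 2:y first → 630 extensions
  placing 5:b first → 210 extensions
total linear extensions = 1680

1680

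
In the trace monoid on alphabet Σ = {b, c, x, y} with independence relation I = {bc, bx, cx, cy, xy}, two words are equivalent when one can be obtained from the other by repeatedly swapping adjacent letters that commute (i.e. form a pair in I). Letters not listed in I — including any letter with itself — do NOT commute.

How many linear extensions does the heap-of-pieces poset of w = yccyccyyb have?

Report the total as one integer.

126

#0=y has no predecessor
#1=c has no predecessor
#2=c depends on [1:c]
#3=y depends on [0:y]
#4=c depends on [2:c]
#5=c depends on [4:c]
#6=y depends on [3:y]
#7=y depends on [6:y]
#8=b depends on [7:y]
sources: [0:y, 1:c]
N(rest) = Σ N(rest − s) over sources s of rest; N(one piece) = 1:
  size 1 → [5]=1  [8]=1
  size 2 → [4,5]=1  [5,8]=2  [7,8]=1
  size 3 → [2,4,5]=1  [4,5,8]=3  [5,7,8]=3  [6,7,8]=1
  size 4 → [1,2,4,5]=1  [2,4,5,8]=4  [3,6,7,8]=1  [4,5,7,8]=6  [5,6,7,8]=4
  size 5 → [0,3,6,7,8]=1  [1,2,4,5,8]=5  [2,4,5,7,8]=10  [3,5,6,7,8]=5  [4,5,6,7,8]=10
  size 6 → [0,3,5,6,7,8]=6  [1,2,4,5,7,8]=15  [2,4,5,6,7,8]=20  [3,4,5,6,7,8]=15
  size 7 → [0,3,4,5,6,7,8]=21  [1,2,4,5,6,7,8]=35  [2,3,4,5,6,7,8]=35
  first=0(y) contributes 70
  first=1(c) contributes 56
|[w]| = 126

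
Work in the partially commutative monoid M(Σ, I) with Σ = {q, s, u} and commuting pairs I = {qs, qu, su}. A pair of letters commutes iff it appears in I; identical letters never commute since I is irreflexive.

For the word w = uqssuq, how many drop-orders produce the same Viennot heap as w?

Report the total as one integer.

90

piece 0:u — minimal
piece 1:q — minimal
piece 2:s — minimal
piece 3:s rests on {2:s}
piece 4:u rests on {0:u}
piece 5:q rests on {1:q}
minimal pieces: {0:u, 1:q, 2:s}
ways to finish when only these pieces remain (= sum over removing one remaining piece with nothing left below it):
  1 left: {3}→1  {4}→1  {5}→1
  2 left: {0,4}→1  {1,5}→1  {2,3}→1  {3,4}→2  {3,5}→2  {4,5}→2
  3 left: {0,3,4}→3  {0,4,5}→3  {1,3,5}→3  {1,4,5}→3  {2,3,4}→3  {2,3,5}→3  {3,4,5}→6
  4 left: {0,1,4,5}→6  {0,2,3,4}→6  {0,3,4,5}→12  {1,2,3,5}→6  {1,3,4,5}→12  {2,3,4,5}→12
  placing 0:u first → 30 extensions
  placing 1:q first → 30 extensions
  placing 2:s first → 30 extensions
total linear extensions = 90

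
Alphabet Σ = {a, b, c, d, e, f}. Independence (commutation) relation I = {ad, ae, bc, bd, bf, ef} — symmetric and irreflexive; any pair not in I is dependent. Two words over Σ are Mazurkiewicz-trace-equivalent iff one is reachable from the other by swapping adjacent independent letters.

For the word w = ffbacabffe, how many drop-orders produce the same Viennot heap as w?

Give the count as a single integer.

18

piece 0:f — minimal
piece 1:f rests on {0:f}
piece 2:b — minimal
piece 3:a rests on {1:f, 2:b}
piece 4:c rests on {3:a}
piece 5:a rests on {4:c}
piece 6:b rests on {5:a}
piece 7:f rests on {5:a}
piece 8:f rests on {7:f}
piece 9:e rests on {6:b}
minimal pieces: {0:f, 2:b}
ways to finish when only these pieces remain (= sum over removing one remaining piece with nothing left below it):
  1 left: {8}→1  {9}→1
  2 left: {6,9}→1  {7,8}→1  {8,9}→2
  3 left: {6,8,9}→3  {7,8,9}→3
  4 left: {6,7,8,9}→6
  5 left: {5,6,7,8,9}→6
  6 left: {4,5,6,7,8,9}→6
  7 left: {3,4,5,6,7,8,9}→6
  8 left: {1,3,4,5,6,7,8,9}→6  {2,3,4,5,6,7,8,9}→6
  placing 0:f first → 12 extensions
  placing 2:b first → 6 extensions
total linear extensions = 18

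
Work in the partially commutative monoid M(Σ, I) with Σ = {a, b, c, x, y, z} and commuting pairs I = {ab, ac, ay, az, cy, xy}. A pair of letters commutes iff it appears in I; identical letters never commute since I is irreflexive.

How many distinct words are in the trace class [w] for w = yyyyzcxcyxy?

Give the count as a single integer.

15

drop 0:y onto floor
drop 1:y onto {0:y}
drop 2:y onto {1:y}
drop 3:y onto {2:y}
drop 4:z onto {3:y}
drop 5:c onto {4:z}
drop 6:x onto {5:c}
drop 7:c onto {6:x}
drop 8:y onto {4:z}
drop 9:x onto {7:c}
drop 10:y onto {8:y}
ground layer = {0:y}
drop-orders for the pieces not yet dropped (sum over which currently-grounded one goes next):
  1 to go: {9} 1  {10} 1
  2 to go: {7,9} 1  {8,10} 1  {9,10} 2
  3 to go: {6,7,9} 1  {7,9,10} 3  {8,9,10} 3
  4 to go: {5,6,7,9} 1  {6,7,9,10} 4  {7,8,9,10} 6
  5 to go: {5,6,7,9,10} 5  {6,7,8,9,10} 10
  6 to go: {5,6,7,8,9,10} 15
  7 to go: {4,5,6,7,8,9,10} 15
  8 to go: {3,4,5,6,7,8,9,10} 15
  9 to go: {2,3,4,5,6,7,8,9,10} 15
  if 0:y drops first: 15 orders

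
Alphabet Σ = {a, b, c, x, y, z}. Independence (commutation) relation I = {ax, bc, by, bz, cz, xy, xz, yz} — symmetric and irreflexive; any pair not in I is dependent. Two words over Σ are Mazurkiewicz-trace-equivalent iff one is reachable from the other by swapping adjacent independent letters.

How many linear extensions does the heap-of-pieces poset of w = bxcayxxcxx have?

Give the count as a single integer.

drop 0:b onto floor
drop 1:x onto {0:b}
drop 2:c onto {1:x}
drop 3:a onto {2:c}
drop 4:y onto {3:a}
drop 5:x onto {2:c}
drop 6:x onto {5:x}
drop 7:c onto {4:y, 6:x}
drop 8:x onto {7:c}
drop 9:x onto {8:x}
ground layer = {0:b}
drop-orders for the pieces not yet dropped (sum over which currently-grounded one goes next):
  1 to go: {9} 1
  2 to go: {8,9} 1
  3 to go: {7,8,9} 1
  4 to go: {4,7,8,9} 1  {6,7,8,9} 1
  5 to go: {3,4,7,8,9} 1  {4,6,7,8,9} 2  {5,6,7,8,9} 1
  6 to go: {3,4,6,7,8,9} 3  {4,5,6,7,8,9} 3
  7 to go: {3,4,5,6,7,8,9} 6
  8 to go: {2,3,4,5,6,7,8,9} 6
  if 0:b drops first: 6 orders

6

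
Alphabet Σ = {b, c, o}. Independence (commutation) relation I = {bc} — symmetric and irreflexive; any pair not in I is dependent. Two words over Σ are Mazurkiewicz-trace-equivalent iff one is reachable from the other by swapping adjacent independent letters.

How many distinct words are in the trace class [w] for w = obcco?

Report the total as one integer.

0(o) covers ∅
1(b) covers 0:o
2(c) covers 0:o
3(c) covers 2:c
4(o) covers 1:b, 3:c
floor of heap: 0:o
completions by unplaced set U, small U first (add the entries for U minus each lowest piece of U):
  |U|=1: {4}:1
  |U|=2: {1,4}:1  {3,4}:1
  |U|=3: {1,3,4}:2  {2,3,4}:1
  start at 0(o): 3

3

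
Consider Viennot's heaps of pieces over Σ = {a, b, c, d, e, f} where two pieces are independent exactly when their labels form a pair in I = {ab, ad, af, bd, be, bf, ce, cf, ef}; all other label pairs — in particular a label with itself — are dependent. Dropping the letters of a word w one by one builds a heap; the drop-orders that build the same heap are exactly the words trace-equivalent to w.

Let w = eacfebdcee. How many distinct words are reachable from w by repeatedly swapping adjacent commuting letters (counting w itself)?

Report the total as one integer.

114

drop 0:e onto floor
drop 1:a onto {0:e}
drop 2:c onto {1:a}
drop 3:f onto floor
drop 4:e onto {1:a}
drop 5:b onto {2:c}
drop 6:d onto {2:c, 3:f, 4:e}
drop 7:c onto {5:b, 6:d}
drop 8:e onto {6:d}
drop 9:e onto {8:e}
ground layer = {0:e, 3:f}
drop-orders for the pieces not yet dropped (sum over which currently-grounded one goes next):
  1 to go: {7} 1  {9} 1
  2 to go: {5,7} 1  {7,9} 2  {8,9} 1
  3 to go: {5,7,9} 3  {7,8,9} 3
  4 to go: {5,7,8,9} 6  {6,7,8,9} 3
  5 to go: {3,6,7,8,9} 3  {4,6,7,8,9} 3  {5,6,7,8,9} 9
  6 to go: {2,5,6,7,8,9} 9  {3,4,6,7,8,9} 6  {3,5,6,7,8,9} 12  {4,5,6,7,8,9} 12
  7 to go: {2,3,5,6,7,8,9} 21  {2,4,5,6,7,8,9} 21  {3,4,5,6,7,8,9} 30
  8 to go: {1,2,4,5,6,7,8,9} 21  {2,3,4,5,6,7,8,9} 72
  if 0:e drops first: 93 orders
  if 3:f drops first: 21 orders
heap linearizations: 114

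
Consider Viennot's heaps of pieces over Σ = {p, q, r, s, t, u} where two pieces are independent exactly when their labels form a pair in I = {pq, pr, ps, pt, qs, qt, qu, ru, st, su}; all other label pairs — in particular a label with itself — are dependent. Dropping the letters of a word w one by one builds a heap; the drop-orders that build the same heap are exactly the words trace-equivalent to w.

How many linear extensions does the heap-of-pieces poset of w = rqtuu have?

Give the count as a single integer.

4

#0=r has no predecessor
#1=q depends on [0:r]
#2=t depends on [0:r]
#3=u depends on [2:t]
#4=u depends on [3:u]
sources: [0:r]
N(rest) = Σ N(rest − s) over sources s of rest; N(one piece) = 1:
  size 1 → [1]=1  [4]=1
  size 2 → [1,4]=2  [3,4]=1
  size 3 → [1,3,4]=3  [2,3,4]=1
  first=0(r) contributes 4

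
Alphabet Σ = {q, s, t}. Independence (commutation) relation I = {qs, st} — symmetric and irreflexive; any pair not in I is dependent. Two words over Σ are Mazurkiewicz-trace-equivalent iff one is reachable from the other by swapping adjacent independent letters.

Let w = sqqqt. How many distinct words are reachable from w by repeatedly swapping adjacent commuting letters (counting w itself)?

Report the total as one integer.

drop 0:s onto floor
drop 1:q onto floor
drop 2:q onto {1:q}
drop 3:q onto {2:q}
drop 4:t onto {3:q}
ground layer = {0:s, 1:q}
drop-orders for the pieces not yet dropped (sum over which currently-grounded one goes next):
  1 to go: {0} 1  {4} 1
  2 to go: {0,4} 2  {3,4} 1
  3 to go: {0,3,4} 3  {2,3,4} 1
  if 0:s drops first: 1 orders
  if 1:q drops first: 4 orders
heap linearizations: 5

5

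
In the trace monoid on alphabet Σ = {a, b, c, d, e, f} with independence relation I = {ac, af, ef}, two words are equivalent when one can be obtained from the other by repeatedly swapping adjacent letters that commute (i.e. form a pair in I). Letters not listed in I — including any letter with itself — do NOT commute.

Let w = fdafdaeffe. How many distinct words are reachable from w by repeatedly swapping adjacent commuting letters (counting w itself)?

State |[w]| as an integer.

20

piece 0:f — minimal
piece 1:d rests on {0:f}
piece 2:a rests on {1:d}
piece 3:f rests on {1:d}
piece 4:d rests on {2:a, 3:f}
piece 5:a rests on {4:d}
piece 6:e rests on {5:a}
piece 7:f rests on {4:d}
piece 8:f rests on {7:f}
piece 9:e rests on {6:e}
minimal pieces: {0:f}
ways to finish when only these pieces remain (= sum over removing one remaining piece with nothing left below it):
  1 left: {8}→1  {9}→1
  2 left: {6,9}→1  {7,8}→1  {8,9}→2
  3 left: {5,6,9}→1  {6,8,9}→3  {7,8,9}→3
  4 left: {5,6,8,9}→4  {6,7,8,9}→6
  5 left: {5,6,7,8,9}→10
  6 left: {4,5,6,7,8,9}→10
  7 left: {2,4,5,6,7,8,9}→10  {3,4,5,6,7,8,9}→10
  8 left: {2,3,4,5,6,7,8,9}→20
  placing 0:f first → 20 extensions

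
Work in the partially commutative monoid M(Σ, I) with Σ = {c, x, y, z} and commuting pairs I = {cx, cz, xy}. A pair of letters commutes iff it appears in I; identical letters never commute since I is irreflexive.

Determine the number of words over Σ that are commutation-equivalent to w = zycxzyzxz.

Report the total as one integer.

5

0(z) covers ∅
1(y) covers 0:z
2(c) covers 1:y
3(x) covers 0:z
4(z) covers 1:y, 3:x
5(y) covers 2:c, 4:z
6(z) covers 5:y
7(x) covers 6:z
8(z) covers 7:x
floor of heap: 0:z
completions by unplaced set U, small U first (add the entries for U minus each lowest piece of U):
  |U|=1: {8}:1
  |U|=2: {7,8}:1
  |U|=3: {6,7,8}:1
  |U|=4: {5,6,7,8}:1
  |U|=5: {2,5,6,7,8}:1  {4,5,6,7,8}:1
  |U|=6: {2,4,5,6,7,8}:2  {3,4,5,6,7,8}:1
  |U|=7: {1,2,4,5,6,7,8}:2  {2,3,4,5,6,7,8}:3
  start at 0(z): 5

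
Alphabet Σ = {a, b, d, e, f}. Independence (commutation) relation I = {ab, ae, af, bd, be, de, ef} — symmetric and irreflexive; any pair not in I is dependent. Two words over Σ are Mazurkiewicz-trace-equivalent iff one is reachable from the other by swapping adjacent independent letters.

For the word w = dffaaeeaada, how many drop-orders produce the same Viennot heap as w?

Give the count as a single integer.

825

0(d) covers ∅
1(f) covers 0:d
2(f) covers 1:f
3(a) covers 0:d
4(a) covers 3:a
5(e) covers ∅
6(e) covers 5:e
7(a) covers 4:a
8(a) covers 7:a
9(d) covers 2:f, 8:a
10(a) covers 9:d
floor of heap: 0:d, 5:e
completions by unplaced set U, small U first (add the entries for U minus each lowest piece of U):
  |U|=1: {6}:1  {10}:1
  |U|=2: {5,6}:1  {6,10}:2  {9,10}:1
  |U|=3: {2,9,10}:1  {5,6,10}:3  {6,9,10}:3  {8,9,10}:1
  |U|=4: {1,2,9,10}:1  {2,6,9,10}:4  {2,8,9,10}:2  {5,6,9,10}:6  {6,8,9,10}:4  {7,8,9,10}:1
  |U|=5: {1,2,6,9,10}:5  {1,2,8,9,10}:3  {2,5,6,9,10}:10  {2,6,8,9,10}:10  {2,7,8,9,10}:3  {4,7,8,9,10}:1  {5,6,8,9,10}:10  {6,7,8,9,10}:5
  |U|=6: {1,2,5,6,9,10}:15  {1,2,6,8,9,10}:18  {1,2,7,8,9,10}:6  {2,4,7,8,9,10}:4  {2,5,6,8,9,10}:30  {2,6,7,8,9,10}:18  {3,4,7,8,9,10}:1  {4,6,7,8,9,10}:6  {5,6,7,8,9,10}:15
  |U|=7: {1,2,4,7,8,9,10}:10  {1,2,5,6,8,9,10}:63  {1,2,6,7,8,9,10}:42  {2,3,4,7,8,9,10}:5  {2,4,6,7,8,9,10}:28  {2,5,6,7,8,9,10}:63  {3,4,6,7,8,9,10}:7  {4,5,6,7,8,9,10}:21
  |U|=8: {1,2,3,4,7,8,9,10}:15  {1,2,4,6,7,8,9,10}:80  {1,2,5,6,7,8,9,10}:168  {2,3,4,6,7,8,9,10}:40  {2,4,5,6,7,8,9,10}:112  {3,4,5,6,7,8,9,10}:28
  |U|=9: {0,1,2,3,4,7,8,9,10}:15  {1,2,3,4,6,7,8,9,10}:135  {1,2,4,5,6,7,8,9,10}:360  {2,3,4,5,6,7,8,9,10}:180
  start at 0(d): 675
  start at 5(e): 150
sum over floor = 825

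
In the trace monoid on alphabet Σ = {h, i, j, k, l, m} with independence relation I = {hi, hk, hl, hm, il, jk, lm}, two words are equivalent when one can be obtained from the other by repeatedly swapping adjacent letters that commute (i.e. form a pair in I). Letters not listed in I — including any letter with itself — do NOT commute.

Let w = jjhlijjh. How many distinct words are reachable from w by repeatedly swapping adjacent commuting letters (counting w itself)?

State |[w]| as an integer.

6

drop 0:j onto floor
drop 1:j onto {0:j}
drop 2:h onto {1:j}
drop 3:l onto {1:j}
drop 4:i onto {1:j}
drop 5:j onto {2:h, 3:l, 4:i}
drop 6:j onto {5:j}
drop 7:h onto {6:j}
ground layer = {0:j}
drop-orders for the pieces not yet dropped (sum over which currently-grounded one goes next):
  1 to go: {7} 1
  2 to go: {6,7} 1
  3 to go: {5,6,7} 1
  4 to go: {2,5,6,7} 1  {3,5,6,7} 1  {4,5,6,7} 1
  5 to go: {2,3,5,6,7} 2  {2,4,5,6,7} 2  {3,4,5,6,7} 2
  6 to go: {2,3,4,5,6,7} 6
  if 0:j drops first: 6 orders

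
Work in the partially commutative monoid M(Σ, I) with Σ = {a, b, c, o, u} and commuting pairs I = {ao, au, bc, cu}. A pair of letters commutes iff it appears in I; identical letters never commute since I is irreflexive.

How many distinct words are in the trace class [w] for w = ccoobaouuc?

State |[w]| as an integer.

9

#0=c has no predecessor
#1=c depends on [0:c]
#2=o depends on [1:c]
#3=o depends on [2:o]
#4=b depends on [3:o]
#5=a depends on [4:b]
#6=o depends on [4:b]
#7=u depends on [6:o]
#8=u depends on [7:u]
#9=c depends on [5:a, 6:o]
sources: [0:c]
N(rest) = Σ N(rest − s) over sources s of rest; N(one piece) = 1:
  size 1 → [8]=1  [9]=1
  size 2 → [5,9]=1  [7,8]=1  [8,9]=2
  size 3 → [5,8,9]=3  [7,8,9]=3
  size 4 → [5,7,8,9]=6  [6,7,8,9]=3
  size 5 → [5,6,7,8,9]=9
  size 6 → [4,5,6,7,8,9]=9
  size 7 → [3,4,5,6,7,8,9]=9
  size 8 → [2,3,4,5,6,7,8,9]=9
  first=0(c) contributes 9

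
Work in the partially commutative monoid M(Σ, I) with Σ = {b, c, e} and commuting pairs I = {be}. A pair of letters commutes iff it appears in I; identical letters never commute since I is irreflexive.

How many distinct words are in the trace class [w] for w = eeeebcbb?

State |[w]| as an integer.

5

#0=e has no predecessor
#1=e depends on [0:e]
#2=e depends on [1:e]
#3=e depends on [2:e]
#4=b has no predecessor
#5=c depends on [3:e, 4:b]
#6=b depends on [5:c]
#7=b depends on [6:b]
sources: [0:e, 4:b]
N(rest) = Σ N(rest − s) over sources s of rest; N(one piece) = 1:
  size 1 → [7]=1
  size 2 → [6,7]=1
  size 3 → [5,6,7]=1
  size 4 → [3,5,6,7]=1  [4,5,6,7]=1
  size 5 → [2,3,5,6,7]=1  [3,4,5,6,7]=2
  size 6 → [1,2,3,5,6,7]=1  [2,3,4,5,6,7]=3
  first=0(e) contributes 4
  first=4(b) contributes 1
|[w]| = 5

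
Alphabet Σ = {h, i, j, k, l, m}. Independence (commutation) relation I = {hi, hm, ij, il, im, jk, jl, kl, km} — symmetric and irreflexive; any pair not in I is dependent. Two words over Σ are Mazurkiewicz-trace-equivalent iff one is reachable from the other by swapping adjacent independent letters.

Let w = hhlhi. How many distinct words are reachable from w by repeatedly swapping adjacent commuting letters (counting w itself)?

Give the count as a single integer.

0(h) covers ∅
1(h) covers 0:h
2(l) covers 1:h
3(h) covers 2:l
4(i) covers ∅
floor of heap: 0:h, 4:i
completions by unplaced set U, small U first (add the entries for U minus each lowest piece of U):
  |U|=1: {3}:1  {4}:1
  |U|=2: {2,3}:1  {3,4}:2
  |U|=3: {1,2,3}:1  {2,3,4}:3
  start at 0(h): 4
  start at 4(i): 1
sum over floor = 5

5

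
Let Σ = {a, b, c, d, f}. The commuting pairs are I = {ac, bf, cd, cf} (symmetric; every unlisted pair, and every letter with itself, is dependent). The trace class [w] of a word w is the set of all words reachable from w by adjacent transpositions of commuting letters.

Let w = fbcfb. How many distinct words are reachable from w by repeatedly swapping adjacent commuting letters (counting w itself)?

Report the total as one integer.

10

piece 0:f — minimal
piece 1:b — minimal
piece 2:c rests on {1:b}
piece 3:f rests on {0:f}
piece 4:b rests on {2:c}
minimal pieces: {0:f, 1:b}
ways to finish when only these pieces remain (= sum over removing one remaining piece with nothing left below it):
  1 left: {3}→1  {4}→1
  2 left: {0,3}→1  {2,4}→1  {3,4}→2
  3 left: {0,3,4}→3  {1,2,4}→1  {2,3,4}→3
  placing 0:f first → 4 extensions
  placing 1:b first → 6 extensions
total linear extensions = 10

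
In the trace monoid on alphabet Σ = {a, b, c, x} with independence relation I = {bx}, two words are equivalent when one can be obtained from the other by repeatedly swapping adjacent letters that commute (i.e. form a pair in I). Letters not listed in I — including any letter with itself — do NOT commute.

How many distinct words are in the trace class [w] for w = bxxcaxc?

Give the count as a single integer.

3

#0=b has no predecessor
#1=x has no predecessor
#2=x depends on [1:x]
#3=c depends on [0:b, 2:x]
#4=a depends on [3:c]
#5=x depends on [4:a]
#6=c depends on [5:x]
sources: [0:b, 1:x]
N(rest) = Σ N(rest − s) over sources s of rest; N(one piece) = 1:
  size 1 → [6]=1
  size 2 → [5,6]=1
  size 3 → [4,5,6]=1
  size 4 → [3,4,5,6]=1
  size 5 → [0,3,4,5,6]=1  [2,3,4,5,6]=1
  first=0(b) contributes 1
  first=1(x) contributes 2
|[w]| = 3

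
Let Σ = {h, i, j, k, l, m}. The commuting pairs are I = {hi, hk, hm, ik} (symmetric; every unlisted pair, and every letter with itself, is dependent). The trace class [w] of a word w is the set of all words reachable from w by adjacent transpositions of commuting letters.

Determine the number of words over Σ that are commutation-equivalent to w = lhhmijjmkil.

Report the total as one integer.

12

piece 0:l — minimal
piece 1:h rests on {0:l}
piece 2:h rests on {1:h}
piece 3:m rests on {0:l}
piece 4:i rests on {3:m}
piece 5:j rests on {2:h, 4:i}
piece 6:j rests on {5:j}
piece 7:m rests on {6:j}
piece 8:k rests on {7:m}
piece 9:i rests on {7:m}
piece 10:l rests on {8:k, 9:i}
minimal pieces: {0:l}
ways to finish when only these pieces remain (= sum over removing one remaining piece with nothing left below it):
  1 left: {10}→1
  2 left: {8,10}→1  {9,10}→1
  3 left: {8,9,10}→2
  4 left: {7,8,9,10}→2
  5 left: {6,7,8,9,10}→2
  6 left: {5,6,7,8,9,10}→2
  7 left: {2,5,6,7,8,9,10}→2  {4,5,6,7,8,9,10}→2
  8 left: {1,2,5,6,7,8,9,10}→2  {2,4,5,6,7,8,9,10}→4  {3,4,5,6,7,8,9,10}→2
  9 left: {1,2,4,5,6,7,8,9,10}→6  {2,3,4,5,6,7,8,9,10}→6
  placing 0:l first → 12 extensions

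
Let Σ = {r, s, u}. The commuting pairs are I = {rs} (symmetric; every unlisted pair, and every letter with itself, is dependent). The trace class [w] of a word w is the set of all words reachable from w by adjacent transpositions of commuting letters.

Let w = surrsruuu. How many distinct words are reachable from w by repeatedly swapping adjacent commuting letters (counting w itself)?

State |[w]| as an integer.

4

#0=s has no predecessor
#1=u depends on [0:s]
#2=r depends on [1:u]
#3=r depends on [2:r]
#4=s depends on [1:u]
#5=r depends on [3:r]
#6=u depends on [4:s, 5:r]
#7=u depends on [6:u]
#8=u depends on [7:u]
sources: [0:s]
N(rest) = Σ N(rest − s) over sources s of rest; N(one piece) = 1:
  size 1 → [8]=1
  size 2 → [7,8]=1
  size 3 → [6,7,8]=1
  size 4 → [4,6,7,8]=1  [5,6,7,8]=1
  size 5 → [3,5,6,7,8]=1  [4,5,6,7,8]=2
  size 6 → [2,3,5,6,7,8]=1  [3,4,5,6,7,8]=3
  size 7 → [2,3,4,5,6,7,8]=4
  first=0(s) contributes 4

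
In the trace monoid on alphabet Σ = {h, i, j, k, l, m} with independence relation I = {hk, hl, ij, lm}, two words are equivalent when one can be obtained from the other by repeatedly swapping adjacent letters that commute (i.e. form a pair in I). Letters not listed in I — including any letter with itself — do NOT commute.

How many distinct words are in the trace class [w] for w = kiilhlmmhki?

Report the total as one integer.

piece 0:k — minimal
piece 1:i rests on {0:k}
piece 2:i rests on {1:i}
piece 3:l rests on {2:i}
piece 4:h rests on {2:i}
piece 5:l rests on {3:l}
piece 6:m rests on {4:h}
piece 7:m rests on {6:m}
piece 8:h rests on {7:m}
piece 9:k rests on {5:l, 7:m}
piece 10:i rests on {8:h, 9:k}
minimal pieces: {0:k}
ways to finish when only these pieces remain (= sum over removing one remaining piece with nothing left below it):
  1 left: {10}→1
  2 left: {8,10}→1  {9,10}→1
  3 left: {5,9,10}→1  {8,9,10}→2
  4 left: {3,5,9,10}→1  {5,8,9,10}→3  {7,8,9,10}→2
  5 left: {3,5,8,9,10}→4  {5,7,8,9,10}→5  {6,7,8,9,10}→2
  6 left: {3,5,7,8,9,10}→9  {4,6,7,8,9,10}→2  {5,6,7,8,9,10}→7
  7 left: {3,5,6,7,8,9,10}→16  {4,5,6,7,8,9,10}→9
  8 left: {3,4,5,6,7,8,9,10}→25
  9 left: {2,3,4,5,6,7,8,9,10}→25
  placing 0:k first → 25 extensions

25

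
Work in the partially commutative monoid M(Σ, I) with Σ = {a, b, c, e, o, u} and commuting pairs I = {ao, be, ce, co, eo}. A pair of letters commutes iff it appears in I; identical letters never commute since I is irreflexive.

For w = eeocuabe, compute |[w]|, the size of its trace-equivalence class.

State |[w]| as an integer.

24

drop 0:e onto floor
drop 1:e onto {0:e}
drop 2:o onto floor
drop 3:c onto floor
drop 4:u onto {1:e, 2:o, 3:c}
drop 5:a onto {4:u}
drop 6:b onto {5:a}
drop 7:e onto {5:a}
ground layer = {0:e, 2:o, 3:c}
drop-orders for the pieces not yet dropped (sum over which currently-grounded one goes next):
  1 to go: {6} 1  {7} 1
  2 to go: {6,7} 2
  3 to go: {5,6,7} 2
  4 to go: {4,5,6,7} 2
  5 to go: {1,4,5,6,7} 2  {2,4,5,6,7} 2  {3,4,5,6,7} 2
  6 to go: {0,1,4,5,6,7} 2  {1,2,4,5,6,7} 4  {1,3,4,5,6,7} 4  {2,3,4,5,6,7} 4
  if 0:e drops first: 12 orders
  if 2:o drops first: 6 orders
  if 3:c drops first: 6 orders
heap linearizations: 24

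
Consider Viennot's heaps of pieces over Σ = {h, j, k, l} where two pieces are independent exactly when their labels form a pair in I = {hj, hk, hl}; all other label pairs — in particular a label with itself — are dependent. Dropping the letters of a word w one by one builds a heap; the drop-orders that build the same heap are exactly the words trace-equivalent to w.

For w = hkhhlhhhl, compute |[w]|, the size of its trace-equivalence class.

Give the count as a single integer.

84

0(h) covers ∅
1(k) covers ∅
2(h) covers 0:h
3(h) covers 2:h
4(l) covers 1:k
5(h) covers 3:h
6(h) covers 5:h
7(h) covers 6:h
8(l) covers 4:l
floor of heap: 0:h, 1:k
completions by unplaced set U, small U first (add the entries for U minus each lowest piece of U):
  |U|=1: {7}:1  {8}:1
  |U|=2: {4,8}:1  {6,7}:1  {7,8}:2
  |U|=3: {1,4,8}:1  {4,7,8}:3  {5,6,7}:1  {6,7,8}:3
  |U|=4: {1,4,7,8}:4  {3,5,6,7}:1  {4,6,7,8}:6  {5,6,7,8}:4
  |U|=5: {1,4,6,7,8}:10  {2,3,5,6,7}:1  {3,5,6,7,8}:5  {4,5,6,7,8}:10
  |U|=6: {0,2,3,5,6,7}:1  {1,4,5,6,7,8}:20  {2,3,5,6,7,8}:6  {3,4,5,6,7,8}:15
  |U|=7: {0,2,3,5,6,7,8}:7  {1,3,4,5,6,7,8}:35  {2,3,4,5,6,7,8}:21
  start at 0(h): 56
  start at 1(k): 28
sum over floor = 84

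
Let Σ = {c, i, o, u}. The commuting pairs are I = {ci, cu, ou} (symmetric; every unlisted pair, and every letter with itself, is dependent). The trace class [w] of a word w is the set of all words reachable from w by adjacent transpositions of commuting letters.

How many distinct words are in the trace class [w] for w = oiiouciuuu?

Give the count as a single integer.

11

0(o) covers ∅
1(i) covers 0:o
2(i) covers 1:i
3(o) covers 2:i
4(u) covers 2:i
5(c) covers 3:o
6(i) covers 3:o, 4:u
7(u) covers 6:i
8(u) covers 7:u
9(u) covers 8:u
floor of heap: 0:o
completions by unplaced set U, small U first (add the entries for U minus each lowest piece of U):
  |U|=1: {5}:1  {9}:1
  |U|=2: {5,9}:2  {8,9}:1
  |U|=3: {5,8,9}:3  {7,8,9}:1
  |U|=4: {5,7,8,9}:4  {6,7,8,9}:1
  |U|=5: {4,6,7,8,9}:1  {5,6,7,8,9}:5
  |U|=6: {3,5,6,7,8,9}:5  {4,5,6,7,8,9}:6
  |U|=7: {3,4,5,6,7,8,9}:11
  |U|=8: {2,3,4,5,6,7,8,9}:11
  start at 0(o): 11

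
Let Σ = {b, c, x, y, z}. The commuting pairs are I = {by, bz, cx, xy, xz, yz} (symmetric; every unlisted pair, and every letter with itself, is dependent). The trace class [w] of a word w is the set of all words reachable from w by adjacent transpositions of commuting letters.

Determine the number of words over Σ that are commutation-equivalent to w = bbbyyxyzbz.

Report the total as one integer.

2520

piece 0:b — minimal
piece 1:b rests on {0:b}
piece 2:b rests on {1:b}
piece 3:y — minimal
piece 4:y rests on {3:y}
piece 5:x rests on {2:b}
piece 6:y rests on {4:y}
piece 7:z — minimal
piece 8:b rests on {5:x}
piece 9:z rests on {7:z}
minimal pieces: {0:b, 3:y, 7:z}
ways to finish when only these pieces remain (= sum over removing one remaining piece with nothing left below it):
  1 left: {6}→1  {8}→1  {9}→1
  2 left: {4,6}→1  {5,8}→1  {6,8}→2  {6,9}→2  {7,9}→1  {8,9}→2
  3 left: {2,5,8}→1  {3,4,6}→1  {4,6,8}→3  {4,6,9}→3  {5,6,8}→3  {5,8,9}→3  {6,7,9}→3  {6,8,9}→6  {7,8,9}→3
  4 left: {1,2,5,8}→1  {2,5,6,8}→4  {2,5,8,9}→4  {3,4,6,8}→4  {3,4,6,9}→4  {4,5,6,8}→6  {4,6,7,9}→6  {4,6,8,9}→12  {5,6,8,9}→12  {5,7,8,9}→6  {6,7,8,9}→12
  5 left: {0,1,2,5,8}→1  {1,2,5,6,8}→5  {1,2,5,8,9}→5  {2,4,5,6,8}→10  {2,5,6,8,9}→20  {2,5,7,8,9}→10  {3,4,5,6,8}→10  {3,4,6,7,9}→10  {3,4,6,8,9}→20  {4,5,6,8,9}→30  {4,6,7,8,9}→30  {5,6,7,8,9}→30
  6 left: {0,1,2,5,6,8}→6  {0,1,2,5,8,9}→6  {1,2,4,5,6,8}→15  {1,2,5,6,8,9}→30  {1,2,5,7,8,9}→15  {2,3,4,5,6,8}→20  {2,4,5,6,8,9}→60  {2,5,6,7,8,9}→60  {3,4,5,6,8,9}→60  {3,4,6,7,8,9}→60  {4,5,6,7,8,9}→90
  7 left: {0,1,2,4,5,6,8}→21  {0,1,2,5,6,8,9}→42  {0,1,2,5,7,8,9}→21  {1,2,3,4,5,6,8}→35  {1,2,4,5,6,8,9}→105  {1,2,5,6,7,8,9}→105  {2,3,4,5,6,8,9}→140  {2,4,5,6,7,8,9}→210  {3,4,5,6,7,8,9}→210
  8 left: {0,1,2,3,4,5,6,8}→56  {0,1,2,4,5,6,8,9}→168  {0,1,2,5,6,7,8,9}→168  {1,2,3,4,5,6,8,9}→280  {1,2,4,5,6,7,8,9}→420  {2,3,4,5,6,7,8,9}→560
  placing 0:b first → 1260 extensions
  placing 3:y first → 756 extensions
  placing 7:z first → 504 extensions
total linear extensions = 2520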